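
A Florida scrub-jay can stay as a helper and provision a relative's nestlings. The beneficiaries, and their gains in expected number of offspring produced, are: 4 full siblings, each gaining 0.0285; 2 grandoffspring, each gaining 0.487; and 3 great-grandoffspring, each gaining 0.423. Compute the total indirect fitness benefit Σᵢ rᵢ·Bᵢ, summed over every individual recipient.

0.459125

r to a full sibling = 0.5 (full sibs share both parents — two paths of length 2: r = 2·(1/2)^2 = 1/2).
r to a grandoffspring = 1/4 (two parent–offspring links: r = (1/2)^2 = 1/4).
r to a great-grandoffspring = 0.125 (three parent–offspring links: r = (1/2)^3 = 1/8).
Summing one r·B term per recipient: 4·0.5·0.0285 + 2·0.25·0.487 + 3·0.125·0.423 = 0.459125.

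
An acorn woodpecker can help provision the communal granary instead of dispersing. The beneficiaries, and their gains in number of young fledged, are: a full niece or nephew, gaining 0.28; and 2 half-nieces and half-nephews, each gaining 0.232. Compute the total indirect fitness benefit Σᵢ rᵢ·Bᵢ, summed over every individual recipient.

0.128

r to a full niece or nephew = 1/4 (full aunt/uncle↔niece/nephew: two paths of length 3 through the shared grandparent pair: r = 2·(1/2)^3 = 1/4).
r to a half-niece or half-nephew = 1/8 (half-aunt/uncle↔niece/nephew: one path of length 3: r = (1/2)^3 = 1/8).
Summing one r·B term per recipient: 1·0.25·0.28 + 2·0.125·0.232 = 0.128.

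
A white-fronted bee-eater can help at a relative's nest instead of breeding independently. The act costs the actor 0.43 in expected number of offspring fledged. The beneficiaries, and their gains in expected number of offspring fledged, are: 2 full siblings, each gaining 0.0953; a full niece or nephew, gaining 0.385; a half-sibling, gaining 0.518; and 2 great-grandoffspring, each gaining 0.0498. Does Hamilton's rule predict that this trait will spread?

Hamilton's rule: the trait is favored when the sum of r·B over every recipient exceeds the actor's cost C.
r to a full sibling = 0.5 (full sibs share both parents — two paths of length 2: r = 2·(1/2)^2 = 1/2).
r to a full niece or nephew = 0.25 (full aunt/uncle↔niece/nephew: two paths of length 3 through the shared grandparent pair: r = 2·(1/2)^3 = 1/4).
r to a half-sibling = 0.25 (half-sibs share one parent — one path of length 2: r = (1/2)^2 = 1/4).
r to a great-grandoffspring = 1/8 (three parent–offspring links: r = (1/2)^3 = 1/8).
Summing one r·B term per recipient: 2·0.5·0.0953 + 1·0.25·0.385 + 1·0.25·0.518 + 2·0.125·0.0498 = 0.3335.
0.3335 < 0.43: the indirect benefit is less than the cost.

No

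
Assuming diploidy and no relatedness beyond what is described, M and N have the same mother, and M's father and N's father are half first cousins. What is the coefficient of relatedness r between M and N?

With two independent routes of shared ancestry, r is the sum of the two contributions.
M and N are related in two ways: half-sibs through their shared mother (r = 1/4) and half second cousins through their fathers (r = 1/64).
r = 1/4 + 1/64 = 17/64 = 0.265625.

0.265625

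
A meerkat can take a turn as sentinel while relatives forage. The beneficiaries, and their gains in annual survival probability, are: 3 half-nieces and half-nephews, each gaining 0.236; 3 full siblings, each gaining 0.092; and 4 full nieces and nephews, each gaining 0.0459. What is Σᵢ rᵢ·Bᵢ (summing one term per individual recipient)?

0.2724

r to a half-niece or half-nephew = 0.125 (half-aunt/uncle↔niece/nephew: one path of length 3: r = (1/2)^3 = 1/8).
r to a full sibling = 1/2 (full sibs share both parents — two paths of length 2: r = 2·(1/2)^2 = 1/2).
r to a full niece or nephew = 0.25 (full aunt/uncle↔niece/nephew: two paths of length 3 through the shared grandparent pair: r = 2·(1/2)^3 = 1/4).
Summing one r·B term per recipient: 3·0.125·0.236 + 3·0.5·0.092 + 4·0.25·0.0459 = 0.2724.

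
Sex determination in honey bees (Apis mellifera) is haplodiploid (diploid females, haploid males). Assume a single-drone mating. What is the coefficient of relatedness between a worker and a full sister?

0.75

Haplodiploid full sisters inherit their father's entire haploid genome identically (contributing 1/2) and on average half of their mother's contribution (1/2 · 1/2 = 1/4); r = 1/2 + 1/4 = 3/4.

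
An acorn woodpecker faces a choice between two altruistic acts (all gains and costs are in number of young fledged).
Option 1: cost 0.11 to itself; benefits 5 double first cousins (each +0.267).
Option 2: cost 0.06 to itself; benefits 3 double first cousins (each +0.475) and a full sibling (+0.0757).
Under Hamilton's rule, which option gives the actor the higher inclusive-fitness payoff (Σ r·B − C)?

Option 1: r to a double first cousin = 0.25.
Option 1: Σ r·B − C = (5·0.25·0.267) − 0.11 = 0.22375.
Option 2: r to a double first cousin = 0.25.
Option 2: r to a full sibling = 0.5.
Option 2: Σ r·B − C = (3·0.25·0.475 + 1·0.5·0.0757) − 0.06 = 0.3341.
Option 2 has the higher net inclusive-fitness payoff.

Option 2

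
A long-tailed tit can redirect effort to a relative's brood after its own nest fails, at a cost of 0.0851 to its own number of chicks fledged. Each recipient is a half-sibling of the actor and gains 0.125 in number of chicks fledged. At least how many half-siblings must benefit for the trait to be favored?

r to a half-sibling = 1/4 (half-sibs share one parent — one path of length 2: r = (1/2)^2 = 1/4).
Hamilton's rule: n·r·B > C  ⇒  n > C/(r·B) = 0.0851/(0.25·0.125) = 2.723.
The smallest integer exceeding 2.723 is 3.

3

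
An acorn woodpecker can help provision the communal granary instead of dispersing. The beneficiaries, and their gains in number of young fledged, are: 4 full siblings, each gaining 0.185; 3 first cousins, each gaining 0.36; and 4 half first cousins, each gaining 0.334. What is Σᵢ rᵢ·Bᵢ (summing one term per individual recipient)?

0.5885

r to a full sibling = 0.5 (full sibs share both parents — two paths of length 2: r = 2·(1/2)^2 = 1/2).
r to a first cousin = 0.125 (first cousins share one grandparent pair — two paths of length 4: r = 2·(1/2)^4 = 1/8).
r to a half first cousin = 0.0625 (half first cousins share one grandparent — one path of length 4: r = (1/2)^4 = 1/16).
Summing one r·B term per recipient: 4·0.5·0.185 + 3·0.125·0.36 + 4·0.0625·0.334 = 0.5885.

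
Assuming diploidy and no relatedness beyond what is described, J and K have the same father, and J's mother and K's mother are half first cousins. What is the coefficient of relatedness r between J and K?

0.265625

Relatedness sums over independent paths through distinct common ancestors.
J and K are related in two ways: half-sibs through their shared father (r = 1/4) and half second cousins through their mothers (r = 1/64).
r = 1/4 + 1/64 = 0.265625.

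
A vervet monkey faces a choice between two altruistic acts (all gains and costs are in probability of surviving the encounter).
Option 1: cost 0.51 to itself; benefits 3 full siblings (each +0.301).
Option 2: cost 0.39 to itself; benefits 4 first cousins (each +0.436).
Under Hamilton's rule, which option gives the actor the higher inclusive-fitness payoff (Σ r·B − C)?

Option 1: r to a full sibling = 0.5.
Option 1: Σ r·B − C = (3·0.5·0.301) − 0.51 = -0.0585.
Option 2: r to a first cousin = 0.125.
Option 2: Σ r·B − C = (4·0.125·0.436) − 0.39 = -0.172.
Option 1 has the higher net inclusive-fitness payoff.

Option 1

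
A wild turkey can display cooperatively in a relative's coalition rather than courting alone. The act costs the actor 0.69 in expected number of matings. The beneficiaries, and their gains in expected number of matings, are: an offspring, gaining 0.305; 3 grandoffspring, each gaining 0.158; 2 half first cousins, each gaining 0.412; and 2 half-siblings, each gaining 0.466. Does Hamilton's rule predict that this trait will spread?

Hamilton's rule: the trait is favored when the sum of r·B over every recipient exceeds the actor's cost C.
r to an offspring = 0.5 (one parent–offspring link: r = (1/2)^1 = 1/2).
r to a grandoffspring = 1/4 (two parent–offspring links: r = (1/2)^2 = 1/4).
r to a half first cousin = 1/16 (half first cousins share one grandparent — one path of length 4: r = (1/2)^4 = 1/16).
r to a half-sibling = 1/4 (half-sibs share one parent — one path of length 2: r = (1/2)^2 = 1/4).
Summing one r·B term per recipient: 1·0.5·0.305 + 3·0.25·0.158 + 2·0.0625·0.412 + 2·0.25·0.466 = 0.5555.
0.5555 < 0.69: the indirect benefit is less than the cost.

No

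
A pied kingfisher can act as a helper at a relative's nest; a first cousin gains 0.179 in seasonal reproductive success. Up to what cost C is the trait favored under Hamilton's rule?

0.022375

r to a first cousin = 1/8 (first cousins share one grandparent pair — two paths of length 4: r = 2·(1/2)^4 = 1/8).
Hamilton's rule: n·r·B > C, so the trait is favored while C < n·r·B = 1·0.125·0.179 = 0.022375.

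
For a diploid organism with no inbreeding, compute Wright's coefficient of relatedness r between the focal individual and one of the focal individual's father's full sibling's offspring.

0.125

Each parent–offspring link contributes a factor of 1/2, and independent paths through distinct common ancestors add.
First cousins share one grandparent pair — two paths of length 4: r = 2·(1/2)^4 = 1/8.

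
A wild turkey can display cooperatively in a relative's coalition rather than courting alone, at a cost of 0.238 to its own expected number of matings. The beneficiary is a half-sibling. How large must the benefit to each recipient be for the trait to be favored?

r to a half-sibling = 0.25 (half-sibs share one parent — one path of length 2: r = (1/2)^2 = 1/4).
Hamilton's rule with n recipients of equal r: n·r·B > C, so B > C/(n·r) = 0.238/(1·0.25) = 0.952.

0.952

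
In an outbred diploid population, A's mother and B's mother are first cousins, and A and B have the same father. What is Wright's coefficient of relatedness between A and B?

0.28125

Relatedness sums over independent paths through distinct common ancestors.
A and B are related in two ways: second cousins through their mothers (r = 1/32) and half-sibs through their shared father (r = 1/4).
r = 1/32 + 1/4 = 0.28125.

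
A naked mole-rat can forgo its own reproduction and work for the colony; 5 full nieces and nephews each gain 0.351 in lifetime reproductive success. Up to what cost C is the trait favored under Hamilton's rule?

r to a full niece or nephew = 1/4 (full aunt/uncle↔niece/nephew: two paths of length 3 through the shared grandparent pair: r = 2·(1/2)^3 = 1/4).
Hamilton's rule: n·r·B > C, so the trait is favored while C < n·r·B = 5·0.25·0.351 = 0.43875.

0.43875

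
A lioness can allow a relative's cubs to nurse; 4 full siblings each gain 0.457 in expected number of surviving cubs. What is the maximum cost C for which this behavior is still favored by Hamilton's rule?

0.914

r to a full sibling = 0.5 (full sibs share both parents — two paths of length 2: r = 2·(1/2)^2 = 1/2).
Hamilton's rule: n·r·B > C, so the trait is favored while C < n·r·B = 4·0.5·0.457 = 0.914.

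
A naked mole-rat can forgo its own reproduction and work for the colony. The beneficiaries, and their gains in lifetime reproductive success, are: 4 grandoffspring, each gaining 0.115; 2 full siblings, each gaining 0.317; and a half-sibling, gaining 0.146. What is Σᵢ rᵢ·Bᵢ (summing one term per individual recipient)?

0.4685

r to a grandoffspring = 1/4 (two parent–offspring links: r = (1/2)^2 = 1/4).
r to a full sibling = 0.5 (full sibs share both parents — two paths of length 2: r = 2·(1/2)^2 = 1/2).
r to a half-sibling = 1/4 (half-sibs share one parent — one path of length 2: r = (1/2)^2 = 1/4).
Summing one r·B term per recipient: 4·0.25·0.115 + 2·0.5·0.317 + 1·0.25·0.146 = 0.4685.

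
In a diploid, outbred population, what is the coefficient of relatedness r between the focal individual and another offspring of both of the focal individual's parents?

Each parent–offspring link contributes a factor of 1/2, and independent paths through distinct common ancestors add.
Full sibs share both parents — two paths of length 2: r = 2·(1/2)^2 = 1/2.

0.5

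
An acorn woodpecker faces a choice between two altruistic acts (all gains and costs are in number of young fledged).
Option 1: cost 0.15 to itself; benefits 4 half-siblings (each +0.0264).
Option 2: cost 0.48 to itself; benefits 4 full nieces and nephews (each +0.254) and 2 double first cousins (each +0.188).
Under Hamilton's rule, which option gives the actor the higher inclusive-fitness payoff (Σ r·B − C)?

Option 1: r to a half-sibling = 0.25.
Option 1: Σ r·B − C = (4·0.25·0.0264) − 0.15 = -0.1236.
Option 2: r to a full niece or nephew = 0.25.
Option 2: r to a double first cousin = 0.25.
Option 2: Σ r·B − C = (4·0.25·0.254 + 2·0.25·0.188) − 0.48 = -0.132.
Option 1 has the higher net inclusive-fitness payoff.

Option 1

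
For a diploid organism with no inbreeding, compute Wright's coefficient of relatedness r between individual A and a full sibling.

Full sibs share both parents — two paths of length 2: r = 2·(1/2)^2 = 1/2.

0.5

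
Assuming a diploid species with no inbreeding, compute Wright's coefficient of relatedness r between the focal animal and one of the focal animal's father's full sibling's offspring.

0.125

Each parent–offspring link contributes a factor of 1/2, and independent paths through distinct common ancestors add.
First cousins share one grandparent pair — two paths of length 4: r = 2·(1/2)^4 = 1/8.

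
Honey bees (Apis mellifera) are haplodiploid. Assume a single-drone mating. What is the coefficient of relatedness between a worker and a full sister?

0.75

Haplodiploid full sisters inherit their father's entire haploid genome identically (contributing 1/2) and on average half of their mother's contribution (1/2 · 1/2 = 1/4); r = 1/2 + 1/4 = 3/4.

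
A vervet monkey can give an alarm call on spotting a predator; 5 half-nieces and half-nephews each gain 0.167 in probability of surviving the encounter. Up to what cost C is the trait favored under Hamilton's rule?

0.104375

r to a half-niece or half-nephew = 1/8 (half-aunt/uncle↔niece/nephew: one path of length 3: r = (1/2)^3 = 1/8).
Hamilton's rule: n·r·B > C, so the trait is favored while C < n·r·B = 5·0.125·0.167 = 0.104375.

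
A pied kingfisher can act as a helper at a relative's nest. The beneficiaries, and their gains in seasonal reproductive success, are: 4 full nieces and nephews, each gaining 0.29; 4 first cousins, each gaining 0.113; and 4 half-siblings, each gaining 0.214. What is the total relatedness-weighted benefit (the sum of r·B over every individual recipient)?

0.5605

r to a full niece or nephew = 1/4 (full aunt/uncle↔niece/nephew: two paths of length 3 through the shared grandparent pair: r = 2·(1/2)^3 = 1/4).
r to a first cousin = 1/8 (first cousins share one grandparent pair — two paths of length 4: r = 2·(1/2)^4 = 1/8).
r to a half-sibling = 0.25 (half-sibs share one parent — one path of length 2: r = (1/2)^2 = 1/4).
Summing one r·B term per recipient: 4·0.25·0.29 + 4·0.125·0.113 + 4·0.25·0.214 = 0.5605.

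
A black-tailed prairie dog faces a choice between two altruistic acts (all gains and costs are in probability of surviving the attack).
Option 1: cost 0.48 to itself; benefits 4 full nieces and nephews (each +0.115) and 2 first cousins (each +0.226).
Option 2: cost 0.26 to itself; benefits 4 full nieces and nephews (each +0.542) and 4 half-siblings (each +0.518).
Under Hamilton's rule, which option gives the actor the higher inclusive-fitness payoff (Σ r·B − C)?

Option 1: r to a full niece or nephew = 0.25.
Option 1: r to a first cousin = 0.125.
Option 1: Σ r·B − C = (4·0.25·0.115 + 2·0.125·0.226) − 0.48 = -0.3085.
Option 2: r to a full niece or nephew = 0.25.
Option 2: r to a half-sibling = 0.25.
Option 2: Σ r·B − C = (4·0.25·0.542 + 4·0.25·0.518) − 0.26 = 0.8.
Option 2 has the higher net inclusive-fitness payoff.

Option 2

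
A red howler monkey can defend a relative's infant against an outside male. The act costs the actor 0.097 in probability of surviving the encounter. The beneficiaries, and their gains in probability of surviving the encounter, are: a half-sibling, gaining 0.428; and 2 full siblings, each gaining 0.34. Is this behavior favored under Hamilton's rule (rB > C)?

Yes

Hamilton's rule: the trait is favored when the sum of r·B over every recipient exceeds the actor's cost C.
r to a half-sibling = 1/4 (half-sibs share one parent — one path of length 2: r = (1/2)^2 = 1/4).
r to a full sibling = 0.5 (full sibs share both parents — two paths of length 2: r = 2·(1/2)^2 = 1/2).
Summing one r·B term per recipient: 1·0.25·0.428 + 2·0.5·0.34 = 0.447.
0.447 > 0.097: the indirect benefit exceeds the cost.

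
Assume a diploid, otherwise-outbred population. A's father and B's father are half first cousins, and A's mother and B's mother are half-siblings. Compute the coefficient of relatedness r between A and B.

Independent pedigree routes through distinct common ancestors add.
A and B are related in two ways: half second cousins through their fathers (r = 1/64) and half first cousins through their mothers (r = 1/16).
r = 1/64 + 1/16 = 5/64 = 0.078125.

0.078125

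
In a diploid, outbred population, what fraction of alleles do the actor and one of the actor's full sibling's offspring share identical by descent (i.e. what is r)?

0.25

Each parent–offspring link contributes a factor of 1/2, and independent paths through distinct common ancestors add.
Full aunt/uncle↔niece/nephew: two paths of length 3 through the shared grandparent pair: r = 2·(1/2)^3 = 1/4.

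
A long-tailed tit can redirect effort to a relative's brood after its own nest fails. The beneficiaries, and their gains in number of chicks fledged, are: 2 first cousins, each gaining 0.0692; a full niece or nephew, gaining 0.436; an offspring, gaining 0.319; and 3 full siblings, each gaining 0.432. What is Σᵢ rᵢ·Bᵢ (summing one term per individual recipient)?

r to a first cousin = 0.125 (first cousins share one grandparent pair — two paths of length 4: r = 2·(1/2)^4 = 1/8).
r to a full niece or nephew = 0.25 (full aunt/uncle↔niece/nephew: two paths of length 3 through the shared grandparent pair: r = 2·(1/2)^3 = 1/4).
r to an offspring = 0.5 (one parent–offspring link: r = (1/2)^1 = 1/2).
r to a full sibling = 1/2 (full sibs share both parents — two paths of length 2: r = 2·(1/2)^2 = 1/2).
Summing one r·B term per recipient: 2·0.125·0.0692 + 1·0.25·0.436 + 1·0.5·0.319 + 3·0.5·0.432 = 0.9338.

0.9338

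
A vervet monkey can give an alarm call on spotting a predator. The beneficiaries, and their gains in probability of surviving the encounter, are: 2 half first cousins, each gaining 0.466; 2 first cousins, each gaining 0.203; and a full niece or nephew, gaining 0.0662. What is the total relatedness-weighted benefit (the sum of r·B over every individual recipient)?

0.12555

r to a half first cousin = 1/16 (half first cousins share one grandparent — one path of length 4: r = (1/2)^4 = 1/16).
r to a first cousin = 0.125 (first cousins share one grandparent pair — two paths of length 4: r = 2·(1/2)^4 = 1/8).
r to a full niece or nephew = 0.25 (full aunt/uncle↔niece/nephew: two paths of length 3 through the shared grandparent pair: r = 2·(1/2)^3 = 1/4).
Summing one r·B term per recipient: 2·0.0625·0.466 + 2·0.125·0.203 + 1·0.25·0.0662 = 0.12555.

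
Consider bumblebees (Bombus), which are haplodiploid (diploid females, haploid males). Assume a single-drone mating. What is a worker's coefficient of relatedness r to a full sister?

Haplodiploid full sisters inherit their father's entire haploid genome identically (contributing 1/2) and on average half of their mother's contribution (1/2 · 1/2 = 1/4); r = 1/2 + 1/4 = 3/4.

0.75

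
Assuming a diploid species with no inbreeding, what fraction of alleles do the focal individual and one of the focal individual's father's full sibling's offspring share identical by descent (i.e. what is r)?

0.125

Each parent–offspring link contributes a factor of 1/2, and independent paths through distinct common ancestors add.
First cousins share one grandparent pair — two paths of length 4: r = 2·(1/2)^4 = 1/8.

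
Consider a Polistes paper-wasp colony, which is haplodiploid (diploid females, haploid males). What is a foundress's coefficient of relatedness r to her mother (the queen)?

0.5

One meiotic link between diploid queen and diploid daughter: r = 1/2.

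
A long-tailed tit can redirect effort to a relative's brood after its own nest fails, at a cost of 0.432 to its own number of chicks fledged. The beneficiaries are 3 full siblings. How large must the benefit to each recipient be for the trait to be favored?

0.288

r to a full sibling = 0.5 (full sibs share both parents — two paths of length 2: r = 2·(1/2)^2 = 1/2).
Hamilton's rule with n recipients of equal r: n·r·B > C, so B > C/(n·r) = 0.432/(3·0.5) = 0.288.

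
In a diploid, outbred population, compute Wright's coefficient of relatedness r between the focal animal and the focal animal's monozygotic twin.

1

Each parent–offspring link contributes a factor of 1/2, and independent paths through distinct common ancestors add.
Monozygotic twins share every allele identical by descent: r = 1.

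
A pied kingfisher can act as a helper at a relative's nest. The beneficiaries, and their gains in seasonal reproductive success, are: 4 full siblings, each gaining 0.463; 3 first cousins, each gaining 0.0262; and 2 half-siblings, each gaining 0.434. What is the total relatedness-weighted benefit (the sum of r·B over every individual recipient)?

1.152825

r to a full sibling = 0.5 (full sibs share both parents — two paths of length 2: r = 2·(1/2)^2 = 1/2).
r to a first cousin = 1/8 (first cousins share one grandparent pair — two paths of length 4: r = 2·(1/2)^4 = 1/8).
r to a half-sibling = 0.25 (half-sibs share one parent — one path of length 2: r = (1/2)^2 = 1/4).
Summing one r·B term per recipient: 4·0.5·0.463 + 3·0.125·0.0262 + 2·0.25·0.434 = 1.152825.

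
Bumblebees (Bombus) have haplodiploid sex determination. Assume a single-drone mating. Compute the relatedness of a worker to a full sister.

0.75

Haplodiploid full sisters inherit their father's entire haploid genome identically (contributing 1/2) and on average half of their mother's contribution (1/2 · 1/2 = 1/4); r = 1/2 + 1/4 = 3/4.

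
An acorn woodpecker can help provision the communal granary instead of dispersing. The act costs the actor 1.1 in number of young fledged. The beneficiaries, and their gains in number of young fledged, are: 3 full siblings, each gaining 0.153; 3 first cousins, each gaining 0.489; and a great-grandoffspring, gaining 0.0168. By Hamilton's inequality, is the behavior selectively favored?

Hamilton's rule: the trait is favored when the sum of r·B over every recipient exceeds the actor's cost C.
r to a full sibling = 0.5 (full sibs share both parents — two paths of length 2: r = 2·(1/2)^2 = 1/2).
r to a first cousin = 1/8 (first cousins share one grandparent pair — two paths of length 4: r = 2·(1/2)^4 = 1/8).
r to a great-grandoffspring = 1/8 (three parent–offspring links: r = (1/2)^3 = 1/8).
Summing one r·B term per recipient: 3·0.5·0.153 + 3·0.125·0.489 + 1·0.125·0.0168 = 0.414975.
0.414975 < 1.1: the indirect benefit is less than the cost.

No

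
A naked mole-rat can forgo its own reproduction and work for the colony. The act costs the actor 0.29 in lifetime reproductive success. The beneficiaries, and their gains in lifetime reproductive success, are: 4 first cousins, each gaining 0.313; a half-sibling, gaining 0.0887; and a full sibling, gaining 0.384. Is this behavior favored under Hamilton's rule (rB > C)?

Hamilton's rule: the trait is favored when the sum of r·B over every recipient exceeds the actor's cost C.
r to a first cousin = 0.125 (first cousins share one grandparent pair — two paths of length 4: r = 2·(1/2)^4 = 1/8).
r to a half-sibling = 0.25 (half-sibs share one parent — one path of length 2: r = (1/2)^2 = 1/4).
r to a full sibling = 1/2 (full sibs share both parents — two paths of length 2: r = 2·(1/2)^2 = 1/2).
Summing one r·B term per recipient: 4·0.125·0.313 + 1·0.25·0.0887 + 1·0.5·0.384 = 0.370675.
0.370675 > 0.29: the indirect benefit exceeds the cost.

Yes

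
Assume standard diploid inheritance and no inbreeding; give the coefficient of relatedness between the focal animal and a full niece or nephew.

0.25

Each parent–offspring link contributes a factor of 1/2, and independent paths through distinct common ancestors add.
Full aunt/uncle↔niece/nephew: two paths of length 3 through the shared grandparent pair: r = 2·(1/2)^3 = 1/4.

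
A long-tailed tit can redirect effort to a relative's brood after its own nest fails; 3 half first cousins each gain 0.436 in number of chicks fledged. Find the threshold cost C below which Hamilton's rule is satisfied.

0.08175

r to a half first cousin = 0.0625 (half first cousins share one grandparent — one path of length 4: r = (1/2)^4 = 1/16).
Hamilton's rule: n·r·B > C, so the trait is favored while C < n·r·B = 3·0.0625·0.436 = 0.08175.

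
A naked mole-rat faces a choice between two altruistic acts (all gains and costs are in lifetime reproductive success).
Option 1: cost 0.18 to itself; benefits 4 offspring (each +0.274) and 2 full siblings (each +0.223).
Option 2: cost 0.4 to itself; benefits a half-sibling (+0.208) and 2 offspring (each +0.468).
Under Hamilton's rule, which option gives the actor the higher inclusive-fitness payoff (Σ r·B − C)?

Option 1

Option 1: r to an offspring = 0.5.
Option 1: r to a full sibling = 0.5.
Option 1: Σ r·B − C = (4·0.5·0.274 + 2·0.5·0.223) − 0.18 = 0.591.
Option 2: r to a half-sibling = 0.25.
Option 2: r to an offspring = 0.5.
Option 2: Σ r·B − C = (1·0.25·0.208 + 2·0.5·0.468) − 0.4 = 0.12.
Option 1 has the higher net inclusive-fitness payoff.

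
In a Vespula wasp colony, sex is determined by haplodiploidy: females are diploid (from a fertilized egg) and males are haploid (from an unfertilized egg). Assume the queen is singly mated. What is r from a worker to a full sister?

Haplodiploid full sisters inherit their father's entire haploid genome identically (contributing 1/2) and on average half of their mother's contribution (1/2 · 1/2 = 1/4); r = 1/2 + 1/4 = 3/4.

0.75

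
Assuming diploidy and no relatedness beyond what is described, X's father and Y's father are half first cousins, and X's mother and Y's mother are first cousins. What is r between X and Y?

Wright's path rule: contributions from independent ancestry routes add.
X and Y are related in two ways: half second cousins through their fathers (r = 1/64) and second cousins through their mothers (r = 1/32).
r = 1/64 + 1/32 = 3/64 = 0.046875.

0.046875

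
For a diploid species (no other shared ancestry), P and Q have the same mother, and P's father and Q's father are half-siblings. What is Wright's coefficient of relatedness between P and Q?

Relatedness sums over independent paths through distinct common ancestors.
P and Q are related in two ways: half-sibs through their shared mother (r = 1/4) and half first cousins through their fathers (r = 1/16).
r = 1/4 + 1/16 = 5/16 = 0.3125.

0.3125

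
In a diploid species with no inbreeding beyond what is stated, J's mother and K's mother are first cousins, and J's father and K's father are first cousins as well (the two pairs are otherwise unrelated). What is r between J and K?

0.0625

Independent pedigree routes through distinct common ancestors add.
J and K are related in two ways: second cousins through their mothers (r = 1/32) and second cousins through their fathers (r = 1/32).
r = 1/32 + 1/32 = 1/16 = 0.0625.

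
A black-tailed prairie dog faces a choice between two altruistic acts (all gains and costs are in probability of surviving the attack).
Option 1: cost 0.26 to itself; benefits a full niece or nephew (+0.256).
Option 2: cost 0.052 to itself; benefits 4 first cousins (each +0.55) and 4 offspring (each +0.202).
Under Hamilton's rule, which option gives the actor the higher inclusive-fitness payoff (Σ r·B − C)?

Option 2

Option 1: r to a full niece or nephew = 0.25.
Option 1: Σ r·B − C = (1·0.25·0.256) − 0.26 = -0.196.
Option 2: r to a first cousin = 0.125.
Option 2: r to an offspring = 0.5.
Option 2: Σ r·B − C = (4·0.125·0.55 + 4·0.5·0.202) − 0.052 = 0.627.
Option 2 has the higher net inclusive-fitness payoff.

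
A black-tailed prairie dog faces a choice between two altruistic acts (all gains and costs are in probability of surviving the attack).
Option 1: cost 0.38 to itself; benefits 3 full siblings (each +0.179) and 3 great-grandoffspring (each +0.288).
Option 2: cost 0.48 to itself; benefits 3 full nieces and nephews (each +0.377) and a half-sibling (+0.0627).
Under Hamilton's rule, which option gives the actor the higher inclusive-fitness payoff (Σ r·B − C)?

Option 1: r to a full sibling = 0.5.
Option 1: r to a great-grandoffspring = 0.125.
Option 1: Σ r·B − C = (3·0.5·0.179 + 3·0.125·0.288) − 0.38 = -0.0035.
Option 2: r to a full niece or nephew = 0.25.
Option 2: r to a half-sibling = 0.25.
Option 2: Σ r·B − C = (3·0.25·0.377 + 1·0.25·0.0627) − 0.48 = -0.181575.
Option 1 has the higher net inclusive-fitness payoff.

Option 1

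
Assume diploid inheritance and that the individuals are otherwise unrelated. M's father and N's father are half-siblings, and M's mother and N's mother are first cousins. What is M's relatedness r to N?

0.09375

With two independent routes of shared ancestry, r is the sum of the two contributions.
M and N are related in two ways: half first cousins through their fathers (r = 1/16) and second cousins through their mothers (r = 1/32).
r = 1/16 + 1/32 = 3/32 = 0.09375.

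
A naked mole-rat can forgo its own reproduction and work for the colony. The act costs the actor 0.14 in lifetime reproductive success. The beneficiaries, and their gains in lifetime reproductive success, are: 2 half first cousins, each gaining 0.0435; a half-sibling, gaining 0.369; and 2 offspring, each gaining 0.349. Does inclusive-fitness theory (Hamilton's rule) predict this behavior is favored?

Hamilton's rule: the trait is favored when the sum of r·B over every recipient exceeds the actor's cost C.
r to a half first cousin = 1/16 (half first cousins share one grandparent — one path of length 4: r = (1/2)^4 = 1/16).
r to a half-sibling = 0.25 (half-sibs share one parent — one path of length 2: r = (1/2)^2 = 1/4).
r to an offspring = 0.5 (one parent–offspring link: r = (1/2)^1 = 1/2).
Summing one r·B term per recipient: 2·0.0625·0.0435 + 1·0.25·0.369 + 2·0.5·0.349 = 0.4466875.
0.4466875 > 0.14: the indirect benefit exceeds the cost.

Yes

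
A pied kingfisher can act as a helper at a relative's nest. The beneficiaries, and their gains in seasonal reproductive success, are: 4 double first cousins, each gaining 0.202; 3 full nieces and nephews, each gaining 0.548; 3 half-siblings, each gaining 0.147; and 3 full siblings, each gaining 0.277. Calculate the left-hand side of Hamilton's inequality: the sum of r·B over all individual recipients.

r to a double first cousin = 0.25 (double first cousins share both grandparent pairs — four paths of length 4: r = 4·(1/2)^4 = 1/4).
r to a full niece or nephew = 0.25 (full aunt/uncle↔niece/nephew: two paths of length 3 through the shared grandparent pair: r = 2·(1/2)^3 = 1/4).
r to a half-sibling = 1/4 (half-sibs share one parent — one path of length 2: r = (1/2)^2 = 1/4).
r to a full sibling = 1/2 (full sibs share both parents — two paths of length 2: r = 2·(1/2)^2 = 1/2).
Summing one r·B term per recipient: 4·0.25·0.202 + 3·0.25·0.548 + 3·0.25·0.147 + 3·0.5·0.277 = 1.13875.

1.13875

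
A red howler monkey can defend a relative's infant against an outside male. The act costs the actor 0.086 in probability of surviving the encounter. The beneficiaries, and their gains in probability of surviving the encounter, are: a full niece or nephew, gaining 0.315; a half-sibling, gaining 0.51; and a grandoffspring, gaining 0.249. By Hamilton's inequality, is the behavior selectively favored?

Yes

Hamilton's rule: the trait is favored when the sum of r·B over every recipient exceeds the actor's cost C.
r to a full niece or nephew = 0.25 (full aunt/uncle↔niece/nephew: two paths of length 3 through the shared grandparent pair: r = 2·(1/2)^3 = 1/4).
r to a half-sibling = 0.25 (half-sibs share one parent — one path of length 2: r = (1/2)^2 = 1/4).
r to a grandoffspring = 1/4 (two parent–offspring links: r = (1/2)^2 = 1/4).
Summing one r·B term per recipient: 1·0.25·0.315 + 1·0.25·0.51 + 1·0.25·0.249 = 0.2685.
0.2685 > 0.086: the indirect benefit exceeds the cost.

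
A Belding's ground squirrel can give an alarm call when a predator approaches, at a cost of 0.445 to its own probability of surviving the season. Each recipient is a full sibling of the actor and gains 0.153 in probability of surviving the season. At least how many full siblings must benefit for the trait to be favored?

r to a full sibling = 0.5 (full sibs share both parents — two paths of length 2: r = 2·(1/2)^2 = 1/2).
Hamilton's rule: n·r·B > C  ⇒  n > C/(r·B) = 0.445/(0.5·0.153) = 5.817.
The smallest integer exceeding 5.817 is 6.

6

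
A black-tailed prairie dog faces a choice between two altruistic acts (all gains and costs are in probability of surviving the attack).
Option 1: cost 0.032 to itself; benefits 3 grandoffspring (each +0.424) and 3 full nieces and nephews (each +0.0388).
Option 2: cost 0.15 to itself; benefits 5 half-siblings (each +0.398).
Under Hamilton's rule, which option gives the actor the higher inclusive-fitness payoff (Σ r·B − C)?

Option 1: r to a grandoffspring = 0.25.
Option 1: r to a full niece or nephew = 0.25.
Option 1: Σ r·B − C = (3·0.25·0.424 + 3·0.25·0.0388) − 0.032 = 0.3151.
Option 2: r to a half-sibling = 0.25.
Option 2: Σ r·B − C = (5·0.25·0.398) − 0.15 = 0.3475.
Option 2 has the higher net inclusive-fitness payoff.

Option 2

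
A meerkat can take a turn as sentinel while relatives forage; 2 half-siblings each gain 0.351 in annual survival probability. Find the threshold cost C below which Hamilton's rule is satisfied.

r to a half-sibling = 1/4 (half-sibs share one parent — one path of length 2: r = (1/2)^2 = 1/4).
Hamilton's rule: n·r·B > C, so the trait is favored while C < n·r·B = 2·0.25·0.351 = 0.1755.

0.1755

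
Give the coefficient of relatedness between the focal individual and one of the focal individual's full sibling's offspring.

Each parent–offspring link contributes a factor of 1/2, and independent paths through distinct common ancestors add.
Full aunt/uncle↔niece/nephew: two paths of length 3 through the shared grandparent pair: r = 2·(1/2)^3 = 1/4.

0.25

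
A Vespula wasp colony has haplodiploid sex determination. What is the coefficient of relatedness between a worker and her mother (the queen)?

0.5

One meiotic link between diploid queen and diploid daughter: r = 1/2.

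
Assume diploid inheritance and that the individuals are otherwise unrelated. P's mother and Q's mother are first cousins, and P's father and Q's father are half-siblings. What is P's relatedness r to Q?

Wright's path rule: contributions from independent ancestry routes add.
P and Q are related in two ways: second cousins through their mothers (r = 1/32) and half first cousins through their fathers (r = 1/16).
r = 1/32 + 1/16 = 3/32 = 0.09375.

0.09375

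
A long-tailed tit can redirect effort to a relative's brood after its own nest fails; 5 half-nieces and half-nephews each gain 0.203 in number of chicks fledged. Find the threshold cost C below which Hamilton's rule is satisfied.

0.126875

r to a half-niece or half-nephew = 0.125 (half-aunt/uncle↔niece/nephew: one path of length 3: r = (1/2)^3 = 1/8).
Hamilton's rule: n·r·B > C, so the trait is favored while C < n·r·B = 5·0.125·0.203 = 0.126875.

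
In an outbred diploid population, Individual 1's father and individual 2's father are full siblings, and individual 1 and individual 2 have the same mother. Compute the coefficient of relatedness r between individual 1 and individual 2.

With two independent routes of shared ancestry, r is the sum of the two contributions.
Individual 1 and individual 2 are related in two ways: first cousins through their fathers (r = 1/8) and half-sibs through their shared mother (r = 1/4).
r = 1/8 + 1/4 = 3/8 = 0.375.

0.375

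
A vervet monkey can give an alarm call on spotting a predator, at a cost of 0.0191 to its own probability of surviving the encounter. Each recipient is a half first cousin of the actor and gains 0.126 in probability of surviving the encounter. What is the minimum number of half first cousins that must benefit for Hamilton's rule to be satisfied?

3

r to a half first cousin = 1/16 (half first cousins share one grandparent — one path of length 4: r = (1/2)^4 = 1/16).
Hamilton's rule: n·r·B > C  ⇒  n > C/(r·B) = 0.0191/(0.0625·0.126) = 2.425.
The smallest integer exceeding 2.425 is 3.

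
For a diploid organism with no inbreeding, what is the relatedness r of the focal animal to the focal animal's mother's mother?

Each parent–offspring link contributes a factor of 1/2, and independent paths through distinct common ancestors add.
Two parent–offspring links: r = (1/2)^2 = 1/4.

0.25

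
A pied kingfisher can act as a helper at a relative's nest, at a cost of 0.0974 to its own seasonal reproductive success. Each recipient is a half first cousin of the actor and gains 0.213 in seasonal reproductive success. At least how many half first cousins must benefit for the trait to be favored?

r to a half first cousin = 1/16 (half first cousins share one grandparent — one path of length 4: r = (1/2)^4 = 1/16).
Hamilton's rule: n·r·B > C  ⇒  n > C/(r·B) = 0.0974/(0.0625·0.213) = 7.316.
The smallest integer exceeding 7.316 is 8.

8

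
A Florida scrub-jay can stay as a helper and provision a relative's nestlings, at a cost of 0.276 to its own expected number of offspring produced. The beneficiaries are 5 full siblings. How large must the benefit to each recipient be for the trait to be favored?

0.1104

r to a full sibling = 1/2 (full sibs share both parents — two paths of length 2: r = 2·(1/2)^2 = 1/2).
Hamilton's rule with n recipients of equal r: n·r·B > C, so B > C/(n·r) = 0.276/(5·0.5) = 0.1104.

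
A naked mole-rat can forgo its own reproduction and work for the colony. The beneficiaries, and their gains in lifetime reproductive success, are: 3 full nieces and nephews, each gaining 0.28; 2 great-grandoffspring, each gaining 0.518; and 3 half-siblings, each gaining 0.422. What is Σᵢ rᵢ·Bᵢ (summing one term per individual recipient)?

0.656

r to a full niece or nephew = 0.25 (full aunt/uncle↔niece/nephew: two paths of length 3 through the shared grandparent pair: r = 2·(1/2)^3 = 1/4).
r to a great-grandoffspring = 1/8 (three parent–offspring links: r = (1/2)^3 = 1/8).
r to a half-sibling = 0.25 (half-sibs share one parent — one path of length 2: r = (1/2)^2 = 1/4).
Summing one r·B term per recipient: 3·0.25·0.28 + 2·0.125·0.518 + 3·0.25·0.422 = 0.656.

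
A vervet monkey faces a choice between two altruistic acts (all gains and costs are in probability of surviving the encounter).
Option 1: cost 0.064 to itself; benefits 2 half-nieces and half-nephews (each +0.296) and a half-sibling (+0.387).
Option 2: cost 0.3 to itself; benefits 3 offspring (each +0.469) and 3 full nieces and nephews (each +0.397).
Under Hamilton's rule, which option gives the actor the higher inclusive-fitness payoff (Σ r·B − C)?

Option 1: r to a half-niece or half-nephew = 0.125.
Option 1: r to a half-sibling = 0.25.
Option 1: Σ r·B − C = (2·0.125·0.296 + 1·0.25·0.387) − 0.064 = 0.10675.
Option 2: r to an offspring = 0.5.
Option 2: r to a full niece or nephew = 0.25.
Option 2: Σ r·B − C = (3·0.5·0.469 + 3·0.25·0.397) − 0.3 = 0.70125.
Option 2 has the higher net inclusive-fitness payoff.

Option 2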